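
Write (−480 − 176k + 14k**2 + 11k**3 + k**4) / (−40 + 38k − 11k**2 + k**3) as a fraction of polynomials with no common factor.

(120 + 74k + 15k**2 + k**3)/(10 − 7k + k**2)

By polynomial division,
  k**4 + 11k**3 + 14k**2 − 176k − 480 = (k + 22)(k**3 − 11k**2 + 38k − 40) + (218k**2 − 972k + 400)
  k**3 − 11k**2 + 38k − 40 = ((1/218)k − 713/23762)(218k**2 − 972k + 400) + ((83160/11881)k − 332640/11881)
  218k**2 − 972k + 400 = ((1295029/41580)k − 59405/4158)((83160/11881)k − 332640/11881) + (0)
Last nonzero remainder: (83160/11881)k − 332640/11881. Dividing through by 83160/11881 gives the monic gcd k − 4.
Cancel k − 4 from numerator and denominator to get the reduced form.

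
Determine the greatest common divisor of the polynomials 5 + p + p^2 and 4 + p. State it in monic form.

Repeated division with remainder:
  p^2 + p + 5 = (p - 3)(p + 4) + (17)
  p + 4 = ((1/17)p + 4/17)(17) + (0)
The last nonzero remainder is the constant 17, so the polynomials are coprime and gcd = 1.

1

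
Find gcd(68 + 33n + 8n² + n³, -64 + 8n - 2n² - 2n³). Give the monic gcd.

4 + n

Apply the Euclidean algorithm:
  n³ + 8n² + 33n + 68 = (-1/2)(-2n³ - 2n² + 8n - 64) + (7n² + 37n + 36)
  -2n³ - 2n² + 8n - 64 = (-(2/7)n + 60/49)(7n² + 37n + 36) + (-(1324/49)n - 5296/49)
  7n² + 37n + 36 = (-(343/1324)n - 441/1324)(-(1324/49)n - 5296/49) + (0)
Last nonzero remainder: -(1324/49)n - 5296/49. Dividing through by -1324/49 gives the monic gcd n + 4.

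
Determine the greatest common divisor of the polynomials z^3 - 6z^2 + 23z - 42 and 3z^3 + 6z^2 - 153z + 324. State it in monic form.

By polynomial division,
  z^3 - 6z^2 + 23z - 42 = (1/3)(3z^3 + 6z^2 - 153z + 324) + (-8z^2 + 74z - 150)
  3z^3 + 6z^2 - 153z + 324 = (-(3/8)z - 135/32)(-8z^2 + 74z - 150) + ((1647/16)z - 4941/16)
  -8z^2 + 74z - 150 = (-(128/1647)z + 800/1647)((1647/16)z - 4941/16) + (0)
Last nonzero remainder: (1647/16)z - 4941/16. Dividing through by 1647/16 gives the monic gcd z - 3.

z - 3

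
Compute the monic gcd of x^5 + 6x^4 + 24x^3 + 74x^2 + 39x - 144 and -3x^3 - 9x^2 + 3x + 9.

By polynomial division,
  x^5 + 6x^4 + 24x^3 + 74x^2 + 39x - 144 = (-(1/3)x^2 - x - 16/3)(-3x^3 - 9x^2 + 3x + 9) + (32x^2 + 64x - 96)
  -3x^3 - 9x^2 + 3x + 9 = (-(3/32)x - 3/32)(32x^2 + 64x - 96) + (0)
Last nonzero remainder: 32x^2 + 64x - 96. Dividing through by 32 gives the monic gcd x^2 + 2x - 3.

x^2 + 2x - 3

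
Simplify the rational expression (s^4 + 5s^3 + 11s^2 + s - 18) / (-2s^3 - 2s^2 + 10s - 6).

(-s^3 - 6s^2 - 17s - 18)/(2s^2 + 4s - 6)

Repeated division with remainder:
  s^4 + 5s^3 + 11s^2 + s - 18 = (-(1/2)s - 2)(-2s^3 - 2s^2 + 10s - 6) + (12s^2 + 18s - 30)
  -2s^3 - 2s^2 + 10s - 6 = (-(1/6)s + 1/12)(12s^2 + 18s - 30) + ((7/2)s - 7/2)
  12s^2 + 18s - 30 = ((24/7)s + 60/7)((7/2)s - 7/2) + (0)
Last nonzero remainder: (7/2)s - 7/2. Dividing through by 7/2 gives the monic gcd s - 1.
Cancel s - 1 from numerator and denominator to get the reduced form.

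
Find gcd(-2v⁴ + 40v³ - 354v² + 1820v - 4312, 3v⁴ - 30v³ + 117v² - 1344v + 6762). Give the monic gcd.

Euclidean algorithm in ℚ[v]:
  -2v⁴ + 40v³ - 354v² + 1820v - 4312 = (-2/3)(3v⁴ - 30v³ + 117v² - 1344v + 6762) + (20v³ - 276v² + 924v + 196)
  3v⁴ - 30v³ + 117v² - 1344v + 6762 = ((3/20)v + 57/100)(20v³ - 276v² + 924v + 196) + ((3393/25)v² - (47502/25)v + 166257/25)
  20v³ - 276v² + 924v + 196 = ((500/3393)v + 100/3393)((3393/25)v² - (47502/25)v + 166257/25) + (0)
Last nonzero remainder: (3393/25)v² - (47502/25)v + 166257/25. Dividing through by 3393/25 gives the monic gcd v² - 14v + 49.

v² - 14v + 49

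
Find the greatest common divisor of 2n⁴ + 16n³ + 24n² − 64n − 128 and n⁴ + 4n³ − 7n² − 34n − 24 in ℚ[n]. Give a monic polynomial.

Euclidean algorithm in ℚ[n]:
  2n⁴ + 16n³ + 24n² − 64n − 128 = (2)(n⁴ + 4n³ − 7n² − 34n − 24) + (8n³ + 38n² + 4n − 80)
  n⁴ + 4n³ − 7n² − 34n − 24 = ((1/8)n − 3/32)(8n³ + 38n² + 4n − 80) + (−(63/16)n² − (189/8)n − 63/2)
  8n³ + 38n² + 4n − 80 = (−(128/63)n + 160/63)(−(63/16)n² − (189/8)n − 63/2) + (0)
Last nonzero remainder: −(63/16)n² − (189/8)n − 63/2. Dividing through by −63/16 gives the monic gcd n² + 6n + 8.

n² + 6n + 8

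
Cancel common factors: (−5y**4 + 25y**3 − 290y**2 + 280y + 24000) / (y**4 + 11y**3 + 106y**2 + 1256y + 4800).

(−5y + 40)/(y + 8)

Apply the Euclidean algorithm:
  −5y**4 + 25y**3 − 290y**2 + 280y + 24000 = (−5)(y**4 + 11y**3 + 106y**2 + 1256y + 4800) + (80y**3 + 240y**2 + 6560y + 48000)
  y**4 + 11y**3 + 106y**2 + 1256y + 4800 = ((1/80)y + 1/10)(80y**3 + 240y**2 + 6560y + 48000) + (0)
Last nonzero remainder: 80y**3 + 240y**2 + 6560y + 48000. Dividing through by 80 gives the monic gcd y**3 + 3y**2 + 82y + 600.
Cancel y**3 + 3y**2 + 82y + 600 from numerator and denominator to get the reduced form.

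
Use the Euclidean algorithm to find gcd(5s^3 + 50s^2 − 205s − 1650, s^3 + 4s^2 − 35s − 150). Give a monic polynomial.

s^2 − s − 30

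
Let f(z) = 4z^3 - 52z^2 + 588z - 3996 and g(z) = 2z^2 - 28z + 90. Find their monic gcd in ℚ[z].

By polynomial division,
  4z^3 - 52z^2 + 588z - 3996 = (2z + 2)(2z^2 - 28z + 90) + (464z - 4176)
  2z^2 - 28z + 90 = ((1/232)z - 5/232)(464z - 4176) + (0)
Last nonzero remainder: 464z - 4176. Dividing through by 464 gives the monic gcd z - 9.

z - 9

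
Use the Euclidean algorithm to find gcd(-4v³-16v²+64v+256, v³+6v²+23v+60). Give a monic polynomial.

By polynomial division,
  -4v³-16v²+64v+256 = (-4)(v³+6v²+23v+60) + (8v²+156v+496)
  v³+6v²+23v+60 = ((1/8)v-27/16)(8v²+156v+496) + ((897/4)v+897)
  8v²+156v+496 = ((32/897)v+496/897)((897/4)v+897) + (0)
Last nonzero remainder: (897/4)v+897. Dividing through by 897/4 gives the monic gcd v+4.

v+4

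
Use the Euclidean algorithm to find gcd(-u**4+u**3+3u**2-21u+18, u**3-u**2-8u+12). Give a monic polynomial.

u+3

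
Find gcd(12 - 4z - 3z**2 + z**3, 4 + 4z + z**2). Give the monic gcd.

2 + z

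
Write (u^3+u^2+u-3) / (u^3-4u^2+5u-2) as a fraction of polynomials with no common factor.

(u^2+2u+3)/(u^2-3u+2)

Apply the Euclidean algorithm:
  u^3+u^2+u-3 = (u^3-4u^2+5u-2) + (5u^2-4u-1)
  u^3-4u^2+5u-2 = ((1/5)u-16/25)(5u^2-4u-1) + ((66/25)u-66/25)
  5u^2-4u-1 = ((125/66)u+25/66)((66/25)u-66/25) + (0)
Last nonzero remainder: (66/25)u-66/25. Dividing through by 66/25 gives the monic gcd u-1.
Cancel u-1 from numerator and denominator to get the reduced form.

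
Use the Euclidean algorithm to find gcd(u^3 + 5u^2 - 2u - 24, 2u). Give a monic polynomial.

1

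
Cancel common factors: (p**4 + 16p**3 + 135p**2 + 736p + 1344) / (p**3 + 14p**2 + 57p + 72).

Euclidean algorithm in ℚ[p]:
  p**4 + 16p**3 + 135p**2 + 736p + 1344 = (p + 2)(p**3 + 14p**2 + 57p + 72) + (50p**2 + 550p + 1200)
  p**3 + 14p**2 + 57p + 72 = ((1/50)p + 3/50)(50p**2 + 550p + 1200) + (0)
Last nonzero remainder: 50p**2 + 550p + 1200. Dividing through by 50 gives the monic gcd p**2 + 11p + 24.
Cancel p**2 + 11p + 24 from numerator and denominator to get the reduced form.

(p**2 + 5p + 56)/(p + 3)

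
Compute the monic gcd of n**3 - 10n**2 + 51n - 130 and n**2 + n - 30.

n - 5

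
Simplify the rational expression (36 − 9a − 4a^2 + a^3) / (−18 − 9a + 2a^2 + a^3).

Repeated division with remainder:
  a^3 − 4a^2 − 9a + 36 = (a^3 + 2a^2 − 9a − 18) + (−6a^2 + 54)
  a^3 + 2a^2 − 9a − 18 = (−(1/6)a − 1/3)(−6a^2 + 54) + (0)
Last nonzero remainder: −6a^2 + 54. Dividing through by −6 gives the monic gcd a^2 − 9.
Cancel a^2 − 9 from numerator and denominator to get the reduced form.

(−4 + a)/(2 + a)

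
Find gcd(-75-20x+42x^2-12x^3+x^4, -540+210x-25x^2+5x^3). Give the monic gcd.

-3+x

Euclidean algorithm in ℚ[x]:
  x^4-12x^3+42x^2-20x-75 = ((1/5)x-7/5)(5x^3-25x^2+210x-540) + (-35x^2+382x-831)
  5x^3-25x^2+210x-540 = (-(1/7)x-207/245)(-35x^2+382x-831) + ((101439/245)x-304317/245)
  -35x^2+382x-831 = (-(8575/101439)x+67865/101439)((101439/245)x-304317/245) + (0)
Last nonzero remainder: (101439/245)x-304317/245. Dividing through by 101439/245 gives the monic gcd x-3.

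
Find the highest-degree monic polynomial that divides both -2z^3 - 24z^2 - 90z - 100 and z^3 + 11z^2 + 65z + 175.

z + 5

Apply the Euclidean algorithm:
  -2z^3 - 24z^2 - 90z - 100 = (-2)(z^3 + 11z^2 + 65z + 175) + (-2z^2 + 40z + 250)
  z^3 + 11z^2 + 65z + 175 = (-(1/2)z - 31/2)(-2z^2 + 40z + 250) + (810z + 4050)
  -2z^2 + 40z + 250 = (-(1/405)z + 5/81)(810z + 4050) + (0)
Last nonzero remainder: 810z + 4050. Dividing through by 810 gives the monic gcd z + 5.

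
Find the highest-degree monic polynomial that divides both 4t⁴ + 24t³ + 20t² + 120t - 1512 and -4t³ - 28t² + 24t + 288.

t - 3

Repeated division with remainder:
  4t⁴ + 24t³ + 20t² + 120t - 1512 = (-t + 1)(-4t³ - 28t² + 24t + 288) + (72t² + 384t - 1800)
  -4t³ - 28t² + 24t + 288 = (-(1/18)t - 5/54)(72t² + 384t - 1800) + (-(364/9)t + 364/3)
  72t² + 384t - 1800 = (-(162/91)t - 1350/91)(-(364/9)t + 364/3) + (0)
Last nonzero remainder: -(364/9)t + 364/3. Dividing through by -364/9 gives the monic gcd t - 3.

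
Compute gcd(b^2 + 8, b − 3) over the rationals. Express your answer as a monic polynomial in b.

1

By polynomial division,
  b^2 + 8 = (b + 3)(b − 3) + (17)
  b − 3 = ((1/17)b − 3/17)(17) + (0)
The last nonzero remainder is the constant 17, so the polynomials are coprime and gcd = 1.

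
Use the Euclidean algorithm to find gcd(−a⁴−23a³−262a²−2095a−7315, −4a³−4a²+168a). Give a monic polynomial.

a+7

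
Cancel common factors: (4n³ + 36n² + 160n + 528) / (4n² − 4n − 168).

By polynomial division,
  4n³ + 36n² + 160n + 528 = (n + 10)(4n² − 4n − 168) + (368n + 2208)
  4n² − 4n − 168 = ((1/92)n − 7/92)(368n + 2208) + (0)
Last nonzero remainder: 368n + 2208. Dividing through by 368 gives the monic gcd n + 6.
Cancel n + 6 from numerator and denominator to get the reduced form.

(n² + 3n + 22)/(n − 7)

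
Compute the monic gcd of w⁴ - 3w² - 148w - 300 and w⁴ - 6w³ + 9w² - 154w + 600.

Apply the Euclidean algorithm:
  w⁴ - 3w² - 148w - 300 = (w⁴ - 6w³ + 9w² - 154w + 600) + (6w³ - 12w² + 6w - 900)
  w⁴ - 6w³ + 9w² - 154w + 600 = ((1/6)w - 2/3)(6w³ - 12w² + 6w - 900) + (0)
Last nonzero remainder: 6w³ - 12w² + 6w - 900. Dividing through by 6 gives the monic gcd w³ - 2w² + w - 150.

w³ - 2w² + w - 150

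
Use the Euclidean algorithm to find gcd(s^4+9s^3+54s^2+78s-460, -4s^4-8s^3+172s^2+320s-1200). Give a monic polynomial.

s^2+3s-10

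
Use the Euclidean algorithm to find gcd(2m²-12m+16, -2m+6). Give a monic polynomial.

Repeated division with remainder:
  2m²-12m+16 = (-m+3)(-2m+6) + (-2)
  -2m+6 = (m-3)(-2) + (0)
The last nonzero remainder is the constant -2, so the polynomials are coprime and gcd = 1.

1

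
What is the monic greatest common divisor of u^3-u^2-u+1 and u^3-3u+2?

u^2-2u+1

By polynomial division,
  u^3-u^2-u+1 = (u^3-3u+2) + (-u^2+2u-1)
  u^3-3u+2 = (-u-2)(-u^2+2u-1) + (0)
Last nonzero remainder: -u^2+2u-1. Dividing through by -1 gives the monic gcd u^2-2u+1.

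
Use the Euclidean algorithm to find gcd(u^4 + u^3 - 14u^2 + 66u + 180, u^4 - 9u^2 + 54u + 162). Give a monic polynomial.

u^2 - 6u + 18

Euclidean algorithm in ℚ[u]:
  u^4 + u^3 - 14u^2 + 66u + 180 = (u^4 - 9u^2 + 54u + 162) + (u^3 - 5u^2 + 12u + 18)
  u^4 - 9u^2 + 54u + 162 = (u + 5)(u^3 - 5u^2 + 12u + 18) + (4u^2 - 24u + 72)
  u^3 - 5u^2 + 12u + 18 = ((1/4)u + 1/4)(4u^2 - 24u + 72) + (0)
Last nonzero remainder: 4u^2 - 24u + 72. Dividing through by 4 gives the monic gcd u^2 - 6u + 18.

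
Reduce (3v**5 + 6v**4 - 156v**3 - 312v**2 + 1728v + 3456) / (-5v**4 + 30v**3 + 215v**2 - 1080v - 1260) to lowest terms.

Euclidean algorithm in ℚ[v]:
  3v**5 + 6v**4 - 156v**3 - 312v**2 + 1728v + 3456 = (-(3/5)v - 24/5)(-5v**4 + 30v**3 + 215v**2 - 1080v - 1260) + (117v**3 + 72v**2 - 4212v - 2592)
  -5v**4 + 30v**3 + 215v**2 - 1080v - 1260 = (-(5/117)v + 430/1521)(117v**3 + 72v**2 - 4212v - 2592) + ((2475/169)v**2 - 89100/169)
  117v**3 + 72v**2 - 4212v - 2592 = ((2197/275)v + 1352/275)((2475/169)v**2 - 89100/169) + (0)
Last nonzero remainder: (2475/169)v**2 - 89100/169. Dividing through by 2475/169 gives the monic gcd v**2 - 36.
Cancel v**2 - 36 from numerator and denominator to get the reduced form.

(-3v**3 - 6v**2 + 48v + 96)/(5v**2 - 30v - 35)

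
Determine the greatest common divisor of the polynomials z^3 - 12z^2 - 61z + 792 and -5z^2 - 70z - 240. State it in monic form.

Apply the Euclidean algorithm:
  z^3 - 12z^2 - 61z + 792 = (-(1/5)z + 26/5)(-5z^2 - 70z - 240) + (255z + 2040)
  -5z^2 - 70z - 240 = (-(1/51)z - 2/17)(255z + 2040) + (0)
Last nonzero remainder: 255z + 2040. Dividing through by 255 gives the monic gcd z + 8.

z + 8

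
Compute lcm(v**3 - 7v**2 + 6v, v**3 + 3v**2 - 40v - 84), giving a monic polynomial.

v**5 + 2v**4 - 43v**3 - 44v**2 + 84v

By polynomial division,
  v**3 - 7v**2 + 6v = (v**3 + 3v**2 - 40v - 84) + (-10v**2 + 46v + 84)
  v**3 + 3v**2 - 40v - 84 = (-(1/10)v - 19/25)(-10v**2 + 46v + 84) + ((84/25)v - 504/25)
  -10v**2 + 46v + 84 = (-(125/42)v - 25/6)((84/25)v - 504/25) + (0)
Last nonzero remainder: (84/25)v - 504/25. Dividing through by 84/25 gives the monic gcd v - 6.
Then lcm(f, g) = f·g / gcd(f, g); expanding and making the result monic gives the answer.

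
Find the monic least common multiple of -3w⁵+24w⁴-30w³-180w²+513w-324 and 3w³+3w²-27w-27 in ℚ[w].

Repeated division with remainder:
  -3w⁵+24w⁴-30w³-180w²+513w-324 = (-w²+9w-28)(3w³+3w²-27w-27) + (120w²-1080)
  3w³+3w²-27w-27 = ((1/40)w+1/40)(120w²-1080) + (0)
Last nonzero remainder: 120w²-1080. Dividing through by 120 gives the monic gcd w²-9.
Then lcm(f, g) = f·g / gcd(f, g); expanding and making the result monic gives the answer.

w⁶-7w⁵+2w⁴+70w³-111w²-63w+108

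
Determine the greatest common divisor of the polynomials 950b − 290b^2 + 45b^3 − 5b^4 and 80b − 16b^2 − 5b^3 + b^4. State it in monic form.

−5b + b^2

Repeated division with remainder:
  −5b^4 + 45b^3 − 290b^2 + 950b = (−5)(b^4 − 5b^3 − 16b^2 + 80b) + (20b^3 − 370b^2 + 1350b)
  b^4 − 5b^3 − 16b^2 + 80b = ((1/20)b + 27/40)(20b^3 − 370b^2 + 1350b) + ((665/4)b^2 − (3325/4)b)
  20b^3 − 370b^2 + 1350b = ((16/133)b − 216/133)((665/4)b^2 − (3325/4)b) + (0)
Last nonzero remainder: (665/4)b^2 − (3325/4)b. Dividing through by 665/4 gives the monic gcd b^2 − 5b.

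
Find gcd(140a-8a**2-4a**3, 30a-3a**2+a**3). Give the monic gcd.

Repeated division with remainder:
  -4a**3-8a**2+140a = (-4)(a**3-3a**2+30a) + (-20a**2+260a)
  a**3-3a**2+30a = (-(1/20)a-1/2)(-20a**2+260a) + (160a)
  -20a**2+260a = (-(1/8)a+13/8)(160a) + (0)
Last nonzero remainder: 160a. Dividing through by 160 gives the monic gcd a.

a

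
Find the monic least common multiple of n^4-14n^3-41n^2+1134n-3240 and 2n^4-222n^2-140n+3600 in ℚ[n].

n^5-9n^4-111n^3+929n^2+2430n-16200

Euclidean algorithm in ℚ[n]:
  n^4-14n^3-41n^2+1134n-3240 = (1/2)(2n^4-222n^2-140n+3600) + (-14n^3+70n^2+1204n-5040)
  2n^4-222n^2-140n+3600 = (-(1/7)n-5/7)(-14n^3+70n^2+1204n-5040) + (0)
Last nonzero remainder: -14n^3+70n^2+1204n-5040. Dividing through by -14 gives the monic gcd n^3-5n^2-86n+360.
Then lcm(f, g) = f·g / gcd(f, g); expanding and making the result monic gives the answer.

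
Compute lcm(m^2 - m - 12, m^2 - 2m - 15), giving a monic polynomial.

m^3 - 6m^2 - 7m + 60

Apply the Euclidean algorithm:
  m^2 - m - 12 = (m^2 - 2m - 15) + (m + 3)
  m^2 - 2m - 15 = (m - 5)(m + 3) + (0)
The last nonzero remainder m + 3 is already monic.
Then lcm(f, g) = f·g / gcd(f, g); expanding and making the result monic gives the answer.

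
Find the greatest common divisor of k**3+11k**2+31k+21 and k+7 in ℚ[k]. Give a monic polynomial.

By polynomial division,
  k**3+11k**2+31k+21 = (k**2+4k+3)(k+7) + (0)
The last nonzero remainder k+7 is already monic.

k+7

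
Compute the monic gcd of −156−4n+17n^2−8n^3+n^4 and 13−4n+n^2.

13−4n+n^2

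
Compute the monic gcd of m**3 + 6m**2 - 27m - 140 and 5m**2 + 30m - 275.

m - 5

Repeated division with remainder:
  m**3 + 6m**2 - 27m - 140 = ((1/5)m)(5m**2 + 30m - 275) + (28m - 140)
  5m**2 + 30m - 275 = ((5/28)m + 55/28)(28m - 140) + (0)
Last nonzero remainder: 28m - 140. Dividing through by 28 gives the monic gcd m - 5.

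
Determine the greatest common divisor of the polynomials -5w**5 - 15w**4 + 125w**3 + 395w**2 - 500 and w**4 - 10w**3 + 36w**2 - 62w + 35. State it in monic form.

Repeated division with remainder:
  -5w**5 - 15w**4 + 125w**3 + 395w**2 - 500 = (-5w - 65)(w**4 - 10w**3 + 36w**2 - 62w + 35) + (-345w**3 + 2425w**2 - 3855w + 1775)
  w**4 - 10w**3 + 36w**2 - 62w + 35 = (-(1/345)w + 41/4761)(-345w**3 + 2425w**2 - 3855w + 1775) + ((18772/4761)w**2 - (37544/1587)w + 93860/4761)
  -345w**3 + 2425w**2 - 3855w + 1775 = (-(1642545/18772)w + 1690155/18772)((18772/4761)w**2 - (37544/1587)w + 93860/4761) + (0)
Last nonzero remainder: (18772/4761)w**2 - (37544/1587)w + 93860/4761. Dividing through by 18772/4761 gives the monic gcd w**2 - 6w + 5.

w**2 - 6w + 5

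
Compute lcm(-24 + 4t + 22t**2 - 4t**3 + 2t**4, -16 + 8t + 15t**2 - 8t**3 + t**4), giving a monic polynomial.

By polynomial division,
  2t**4 - 4t**3 + 22t**2 + 4t - 24 = (2)(t**4 - 8t**3 + 15t**2 + 8t - 16) + (12t**3 - 8t**2 - 12t + 8)
  t**4 - 8t**3 + 15t**2 + 8t - 16 = ((1/12)t - 11/18)(12t**3 - 8t**2 - 12t + 8) + ((100/9)t**2 - 100/9)
  12t**3 - 8t**2 - 12t + 8 = ((27/25)t - 18/25)((100/9)t**2 - 100/9) + (0)
Last nonzero remainder: (100/9)t**2 - 100/9. Dividing through by 100/9 gives the monic gcd t**2 - 1.
Then lcm(f, g) = f·g / gcd(f, g); expanding and making the result monic gives the answer.

-192 + 128t + 148t**2 - 118t**3 + 43t**4 - 10t**5 + t**6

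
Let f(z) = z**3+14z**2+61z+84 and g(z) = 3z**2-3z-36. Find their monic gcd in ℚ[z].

Euclidean algorithm in ℚ[z]:
  z**3+14z**2+61z+84 = ((1/3)z+5)(3z**2-3z-36) + (88z+264)
  3z**2-3z-36 = ((3/88)z-3/22)(88z+264) + (0)
Last nonzero remainder: 88z+264. Dividing through by 88 gives the monic gcd z+3.

z+3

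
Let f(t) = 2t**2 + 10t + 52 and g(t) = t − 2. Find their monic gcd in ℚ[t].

1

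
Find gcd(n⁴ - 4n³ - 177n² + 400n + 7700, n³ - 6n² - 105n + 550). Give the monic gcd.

Euclidean algorithm in ℚ[n]:
  n⁴ - 4n³ - 177n² + 400n + 7700 = (n + 2)(n³ - 6n² - 105n + 550) + (-60n² + 60n + 6600)
  n³ - 6n² - 105n + 550 = (-(1/60)n + 1/12)(-60n² + 60n + 6600) + (0)
Last nonzero remainder: -60n² + 60n + 6600. Dividing through by -60 gives the monic gcd n² - n - 110.

n² - n - 110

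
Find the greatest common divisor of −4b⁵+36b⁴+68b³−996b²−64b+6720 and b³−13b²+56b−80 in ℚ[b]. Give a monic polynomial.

Euclidean algorithm in ℚ[b]:
  −4b⁵+36b⁴+68b³−996b²−64b+6720 = (−4b²−16b+84)(b³−13b²+56b−80) + (672b²−6048b+13440)
  b³−13b²+56b−80 = ((1/672)b−1/168)(672b²−6048b+13440) + (0)
Last nonzero remainder: 672b²−6048b+13440. Dividing through by 672 gives the monic gcd b²−9b+20.

b²−9b+20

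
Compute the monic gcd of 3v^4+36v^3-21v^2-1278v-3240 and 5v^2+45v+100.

v^2+9v+20

Repeated division with remainder:
  3v^4+36v^3-21v^2-1278v-3240 = ((3/5)v^2+(9/5)v-162/5)(5v^2+45v+100) + (0)
Last nonzero remainder: 5v^2+45v+100. Dividing through by 5 gives the monic gcd v^2+9v+20.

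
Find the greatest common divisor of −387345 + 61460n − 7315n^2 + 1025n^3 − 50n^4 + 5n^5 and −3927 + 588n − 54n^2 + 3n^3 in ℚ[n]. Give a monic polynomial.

Repeated division with remainder:
  5n^5 − 50n^4 + 1025n^3 − 7315n^2 + 61460n − 387345 = ((5/3)n^2 + (40/3)n + 255)(3n^3 − 54n^2 + 588n − 3927) + (5160n^2 − 36120n + 614040)
  3n^3 − 54n^2 + 588n − 3927 = ((1/1720)n − 11/1720)(5160n^2 − 36120n + 614040) + (0)
Last nonzero remainder: 5160n^2 − 36120n + 614040. Dividing through by 5160 gives the monic gcd n^2 − 7n + 119.

119 − 7n + n^2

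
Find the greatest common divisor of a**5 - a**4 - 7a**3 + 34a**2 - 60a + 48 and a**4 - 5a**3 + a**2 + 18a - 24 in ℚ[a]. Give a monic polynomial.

a**2 - 3a + 3

By polynomial division,
  a**5 - a**4 - 7a**3 + 34a**2 - 60a + 48 = (a + 4)(a**4 - 5a**3 + a**2 + 18a - 24) + (12a**3 + 12a**2 - 108a + 144)
  a**4 - 5a**3 + a**2 + 18a - 24 = ((1/12)a - 1/2)(12a**3 + 12a**2 - 108a + 144) + (16a**2 - 48a + 48)
  12a**3 + 12a**2 - 108a + 144 = ((3/4)a + 3)(16a**2 - 48a + 48) + (0)
Last nonzero remainder: 16a**2 - 48a + 48. Dividing through by 16 gives the monic gcd a**2 - 3a + 3.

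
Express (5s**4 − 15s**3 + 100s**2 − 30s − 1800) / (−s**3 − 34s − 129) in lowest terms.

Apply the Euclidean algorithm:
  5s**4 − 15s**3 + 100s**2 − 30s − 1800 = (−5s + 15)(−s**3 − 34s − 129) + (−70s**2 − 165s + 135)
  −s**3 − 34s − 129 = ((1/70)s − 33/980)(−70s**2 − 165s + 135) + (−(8131/196)s − 24393/196)
  −70s**2 − 165s + 135 = ((13720/8131)s − 8820/8131)(−(8131/196)s − 24393/196) + (0)
Last nonzero remainder: −(8131/196)s − 24393/196. Dividing through by −8131/196 gives the monic gcd s + 3.
Cancel s + 3 from numerator and denominator to get the reduced form.

(−5s**3 + 30s**2 − 190s + 600)/(s**2 − 3s + 43)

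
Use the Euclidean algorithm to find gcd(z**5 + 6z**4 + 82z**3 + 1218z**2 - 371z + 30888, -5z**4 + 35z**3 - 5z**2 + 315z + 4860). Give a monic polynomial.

z**2 - 2z + 27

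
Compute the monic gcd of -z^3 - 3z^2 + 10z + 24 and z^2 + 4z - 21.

By polynomial division,
  -z^3 - 3z^2 + 10z + 24 = (-z + 1)(z^2 + 4z - 21) + (-15z + 45)
  z^2 + 4z - 21 = (-(1/15)z - 7/15)(-15z + 45) + (0)
Last nonzero remainder: -15z + 45. Dividing through by -15 gives the monic gcd z - 3.

z - 3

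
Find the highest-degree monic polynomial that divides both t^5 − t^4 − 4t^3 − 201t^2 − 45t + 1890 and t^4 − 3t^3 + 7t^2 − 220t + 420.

t^3 − t^2 + 5t − 210

Apply the Euclidean algorithm:
  t^5 − t^4 − 4t^3 − 201t^2 − 45t + 1890 = (t + 2)(t^4 − 3t^3 + 7t^2 − 220t + 420) + (−5t^3 + 5t^2 − 25t + 1050)
  t^4 − 3t^3 + 7t^2 − 220t + 420 = (−(1/5)t + 2/5)(−5t^3 + 5t^2 − 25t + 1050) + (0)
Last nonzero remainder: −5t^3 + 5t^2 − 25t + 1050. Dividing through by −5 gives the monic gcd t^3 − t^2 + 5t − 210.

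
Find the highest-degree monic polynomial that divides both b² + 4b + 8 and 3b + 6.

By polynomial division,
  b² + 4b + 8 = ((1/3)b + 2/3)(3b + 6) + (4)
  3b + 6 = ((3/4)b + 3/2)(4) + (0)
The last nonzero remainder is the constant 4, so the polynomials are coprime and gcd = 1.

1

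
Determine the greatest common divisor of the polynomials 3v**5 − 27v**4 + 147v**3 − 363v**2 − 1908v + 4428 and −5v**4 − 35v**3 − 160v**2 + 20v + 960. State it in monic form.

Euclidean algorithm in ℚ[v]:
  3v**5 − 27v**4 + 147v**3 − 363v**2 − 1908v + 4428 = (−(3/5)v + 48/5)(−5v**4 − 35v**3 − 160v**2 + 20v + 960) + (387v**3 + 1185v**2 − 1524v − 4788)
  −5v**4 − 35v**3 − 160v**2 + 20v + 960 = (−(5/387)v − 2540/49923)(387v**3 + 1185v**2 − 1524v − 4788) + (−(1986920/16641)v**2 − (1986920/16641)v + 3973840/5547)
  387v**3 + 1185v**2 − 1524v − 4788 = (−(6440067/1986920)v − 6639759/993460)(−(1986920/16641)v**2 − (1986920/16641)v + 3973840/5547) + (0)
Last nonzero remainder: −(1986920/16641)v**2 − (1986920/16641)v + 3973840/5547. Dividing through by −1986920/16641 gives the monic gcd v**2 + v − 6.

v**2 + v − 6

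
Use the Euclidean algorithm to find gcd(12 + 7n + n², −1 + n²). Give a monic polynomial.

1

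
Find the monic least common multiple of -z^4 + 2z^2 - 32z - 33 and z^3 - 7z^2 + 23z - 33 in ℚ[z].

z^5 - 3z^4 - 2z^3 + 38z^2 - 63z - 99

Apply the Euclidean algorithm:
  -z^4 + 2z^2 - 32z - 33 = (-z - 7)(z^3 - 7z^2 + 23z - 33) + (-24z^2 + 96z - 264)
  z^3 - 7z^2 + 23z - 33 = (-(1/24)z + 1/8)(-24z^2 + 96z - 264) + (0)
Last nonzero remainder: -24z^2 + 96z - 264. Dividing through by -24 gives the monic gcd z^2 - 4z + 11.
Then lcm(f, g) = f·g / gcd(f, g); expanding and making the result monic gives the answer.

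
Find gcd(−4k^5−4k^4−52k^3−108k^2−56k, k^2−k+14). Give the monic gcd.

k^2−k+14

By polynomial division,
  −4k^5−4k^4−52k^3−108k^2−56k = (−4k^3−8k^2−4k)(k^2−k+14) + (0)
The last nonzero remainder k^2−k+14 is already monic.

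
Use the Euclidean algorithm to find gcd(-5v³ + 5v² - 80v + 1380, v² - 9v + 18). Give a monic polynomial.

Apply the Euclidean algorithm:
  -5v³ + 5v² - 80v + 1380 = (-5v - 40)(v² - 9v + 18) + (-350v + 2100)
  v² - 9v + 18 = (-(1/350)v + 3/350)(-350v + 2100) + (0)
Last nonzero remainder: -350v + 2100. Dividing through by -350 gives the monic gcd v - 6.

v - 6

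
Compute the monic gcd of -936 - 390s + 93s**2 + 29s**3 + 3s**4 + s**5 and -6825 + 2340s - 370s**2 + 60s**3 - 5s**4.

Euclidean algorithm in ℚ[s]:
  s**5 + 3s**4 + 29s**3 + 93s**2 - 390s - 936 = (-(1/5)s - 3)(-5s**4 + 60s**3 - 370s**2 + 2340s - 6825) + (135s**3 - 549s**2 + 5265s - 21411)
  -5s**4 + 60s**3 - 370s**2 + 2340s - 6825 = (-(1/27)s + 119/405)(135s**3 - 549s**2 + 5265s - 21411) + (-(616/45)s**2 - 8008/15)
  135s**3 - 549s**2 + 5265s - 21411 = (-(6075/616)s + 24705/616)(-(616/45)s**2 - 8008/15) + (0)
Last nonzero remainder: -(616/45)s**2 - 8008/15. Dividing through by -616/45 gives the monic gcd s**2 + 39.

39 + s**2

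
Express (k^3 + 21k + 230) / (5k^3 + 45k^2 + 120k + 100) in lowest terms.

(k^2 - 5k + 46)/(5k^2 + 20k + 20)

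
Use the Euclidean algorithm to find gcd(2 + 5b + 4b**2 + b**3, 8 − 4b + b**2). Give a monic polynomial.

1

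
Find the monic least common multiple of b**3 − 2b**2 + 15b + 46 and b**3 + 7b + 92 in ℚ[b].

b**4 + 2b**3 + 7b**2 + 106b + 184

Euclidean algorithm in ℚ[b]:
  b**3 − 2b**2 + 15b + 46 = (b**3 + 7b + 92) + (−2b**2 + 8b − 46)
  b**3 + 7b + 92 = (−(1/2)b − 2)(−2b**2 + 8b − 46) + (0)
Last nonzero remainder: −2b**2 + 8b − 46. Dividing through by −2 gives the monic gcd b**2 − 4b + 23.
Then lcm(f, g) = f·g / gcd(f, g); expanding and making the result monic gives the answer.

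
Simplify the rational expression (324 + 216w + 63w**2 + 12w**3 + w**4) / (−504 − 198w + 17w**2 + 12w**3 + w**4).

Apply the Euclidean algorithm:
  w**4 + 12w**3 + 63w**2 + 216w + 324 = (w**4 + 12w**3 + 17w**2 − 198w − 504) + (46w**2 + 414w + 828)
  w**4 + 12w**3 + 17w**2 − 198w − 504 = ((1/46)w**2 + (3/46)w − 14/23)(46w**2 + 414w + 828) + (0)
Last nonzero remainder: 46w**2 + 414w + 828. Dividing through by 46 gives the monic gcd w**2 + 9w + 18.
Cancel w**2 + 9w + 18 from numerator and denominator to get the reduced form.

(18 + 3w + w**2)/(−28 + 3w + w**2)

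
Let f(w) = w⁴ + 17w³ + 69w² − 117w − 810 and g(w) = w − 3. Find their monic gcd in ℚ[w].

w − 3

Euclidean algorithm in ℚ[w]:
  w⁴ + 17w³ + 69w² − 117w − 810 = (w³ + 20w² + 129w + 270)(w − 3) + (0)
The last nonzero remainder w − 3 is already monic.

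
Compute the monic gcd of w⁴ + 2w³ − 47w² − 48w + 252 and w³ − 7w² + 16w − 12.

Repeated division with remainder:
  w⁴ + 2w³ − 47w² − 48w + 252 = (w + 9)(w³ − 7w² + 16w − 12) + (−180w + 360)
  w³ − 7w² + 16w − 12 = (−(1/180)w² + (1/36)w − 1/30)(−180w + 360) + (0)
Last nonzero remainder: −180w + 360. Dividing through by −180 gives the monic gcd w − 2.

w − 2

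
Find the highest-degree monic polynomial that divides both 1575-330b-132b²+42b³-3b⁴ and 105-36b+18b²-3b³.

Euclidean algorithm in ℚ[b]:
  -3b⁴+42b³-132b²-330b+1575 = (b-8)(-3b³+18b²-36b+105) + (48b²-723b+2415)
  -3b³+18b²-36b+105 = (-(1/16)b-145/256)(48b²-723b+2415) + (-(75411/256)b+377055/256)
  48b²-723b+2415 = (-(4096/25137)b+5888/3591)(-(75411/256)b+377055/256) + (0)
Last nonzero remainder: -(75411/256)b+377055/256. Dividing through by -75411/256 gives the monic gcd b-5.

-5+b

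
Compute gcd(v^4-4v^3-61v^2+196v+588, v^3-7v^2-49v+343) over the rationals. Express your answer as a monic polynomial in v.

v^2-49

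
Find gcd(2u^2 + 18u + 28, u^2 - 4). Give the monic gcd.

u + 2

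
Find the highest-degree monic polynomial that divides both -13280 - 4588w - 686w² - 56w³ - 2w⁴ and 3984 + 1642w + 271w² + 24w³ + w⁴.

Euclidean algorithm in ℚ[w]:
  -2w⁴ - 56w³ - 686w² - 4588w - 13280 = (-2)(w⁴ + 24w³ + 271w² + 1642w + 3984) + (-8w³ - 144w² - 1304w - 5312)
  w⁴ + 24w³ + 271w² + 1642w + 3984 = (-(1/8)w - 3/4)(-8w³ - 144w² - 1304w - 5312) + (0)
Last nonzero remainder: -8w³ - 144w² - 1304w - 5312. Dividing through by -8 gives the monic gcd w³ + 18w² + 163w + 664.

664 + 163w + 18w² + w³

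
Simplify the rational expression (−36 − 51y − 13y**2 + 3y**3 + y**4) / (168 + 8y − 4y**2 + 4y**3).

Apply the Euclidean algorithm:
  y**4 + 3y**3 − 13y**2 − 51y − 36 = ((1/4)y + 1)(4y**3 − 4y**2 + 8y + 168) + (−11y**2 − 101y − 204)
  4y**3 − 4y**2 + 8y + 168 = (−(4/11)y + 448/121)(−11y**2 − 101y − 204) + ((37240/121)y + 111720/121)
  −11y**2 − 101y − 204 = (−(1331/37240)y − 2057/9310)((37240/121)y + 111720/121) + (0)
Last nonzero remainder: (37240/121)y + 111720/121. Dividing through by 37240/121 gives the monic gcd y + 3.
Cancel y + 3 from numerator and denominator to get the reduced form.

(−12 − 13y + y**3)/(56 − 16y + 4y**2)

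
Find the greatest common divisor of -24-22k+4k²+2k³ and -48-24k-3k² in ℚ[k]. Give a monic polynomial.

Repeated division with remainder:
  2k³+4k²-22k-24 = (-(2/3)k+4)(-3k²-24k-48) + (42k+168)
  -3k²-24k-48 = (-(1/14)k-2/7)(42k+168) + (0)
Last nonzero remainder: 42k+168. Dividing through by 42 gives the monic gcd k+4.

4+k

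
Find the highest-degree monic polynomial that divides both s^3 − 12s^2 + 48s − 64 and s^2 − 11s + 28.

s − 4

Apply the Euclidean algorithm:
  s^3 − 12s^2 + 48s − 64 = (s − 1)(s^2 − 11s + 28) + (9s − 36)
  s^2 − 11s + 28 = ((1/9)s − 7/9)(9s − 36) + (0)
Last nonzero remainder: 9s − 36. Dividing through by 9 gives the monic gcd s − 4.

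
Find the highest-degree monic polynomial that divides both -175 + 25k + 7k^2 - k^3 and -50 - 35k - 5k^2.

Euclidean algorithm in ℚ[k]:
  -k^3 + 7k^2 + 25k - 175 = ((1/5)k - 14/5)(-5k^2 - 35k - 50) + (-63k - 315)
  -5k^2 - 35k - 50 = ((5/63)k + 10/63)(-63k - 315) + (0)
Last nonzero remainder: -63k - 315. Dividing through by -63 gives the monic gcd k + 5.

5 + k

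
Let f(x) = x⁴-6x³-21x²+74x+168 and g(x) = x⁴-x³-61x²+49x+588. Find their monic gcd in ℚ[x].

x³-8x²-5x+84

Repeated division with remainder:
  x⁴-6x³-21x²+74x+168 = (x⁴-x³-61x²+49x+588) + (-5x³+40x²+25x-420)
  x⁴-x³-61x²+49x+588 = (-(1/5)x-7/5)(-5x³+40x²+25x-420) + (0)
Last nonzero remainder: -5x³+40x²+25x-420. Dividing through by -5 gives the monic gcd x³-8x²-5x+84.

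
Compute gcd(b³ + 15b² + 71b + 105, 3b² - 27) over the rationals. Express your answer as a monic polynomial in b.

b + 3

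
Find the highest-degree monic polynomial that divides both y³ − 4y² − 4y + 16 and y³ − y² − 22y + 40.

By polynomial division,
  y³ − 4y² − 4y + 16 = (y³ − y² − 22y + 40) + (−3y² + 18y − 24)
  y³ − y² − 22y + 40 = (−(1/3)y − 5/3)(−3y² + 18y − 24) + (0)
Last nonzero remainder: −3y² + 18y − 24. Dividing through by −3 gives the monic gcd y² − 6y + 8.

y² − 6y + 8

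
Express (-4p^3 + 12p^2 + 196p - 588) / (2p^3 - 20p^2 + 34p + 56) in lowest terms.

(-2p^2 - 8p + 42)/(p^2 - 3p - 4)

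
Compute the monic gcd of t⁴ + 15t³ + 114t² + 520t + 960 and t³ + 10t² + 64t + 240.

t + 6

By polynomial division,
  t⁴ + 15t³ + 114t² + 520t + 960 = (t + 5)(t³ + 10t² + 64t + 240) + (-40t - 240)
  t³ + 10t² + 64t + 240 = (-(1/40)t² - (1/10)t - 1)(-40t - 240) + (0)
Last nonzero remainder: -40t - 240. Dividing through by -40 gives the monic gcd t + 6.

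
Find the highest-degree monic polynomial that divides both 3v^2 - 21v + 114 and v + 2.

1

Repeated division with remainder:
  3v^2 - 21v + 114 = (3v - 27)(v + 2) + (168)
  v + 2 = ((1/168)v + 1/84)(168) + (0)
The last nonzero remainder is the constant 168, so the polynomials are coprime and gcd = 1.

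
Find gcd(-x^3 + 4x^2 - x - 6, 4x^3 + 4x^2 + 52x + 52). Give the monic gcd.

Repeated division with remainder:
  -x^3 + 4x^2 - x - 6 = (-1/4)(4x^3 + 4x^2 + 52x + 52) + (5x^2 + 12x + 7)
  4x^3 + 4x^2 + 52x + 52 = ((4/5)x - 28/25)(5x^2 + 12x + 7) + ((1496/25)x + 1496/25)
  5x^2 + 12x + 7 = ((125/1496)x + 175/1496)((1496/25)x + 1496/25) + (0)
Last nonzero remainder: (1496/25)x + 1496/25. Dividing through by 1496/25 gives the monic gcd x + 1.

x + 1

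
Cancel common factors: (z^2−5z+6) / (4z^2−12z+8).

Apply the Euclidean algorithm:
  z^2−5z+6 = (1/4)(4z^2−12z+8) + (−2z+4)
  4z^2−12z+8 = (−2z+2)(−2z+4) + (0)
Last nonzero remainder: −2z+4. Dividing through by −2 gives the monic gcd z−2.
Cancel z−2 from numerator and denominator to get the reduced form.

(z−3)/(4z−4)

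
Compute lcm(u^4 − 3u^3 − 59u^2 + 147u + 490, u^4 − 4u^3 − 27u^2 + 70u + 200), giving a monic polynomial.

Euclidean algorithm in ℚ[u]:
  u^4 − 3u^3 − 59u^2 + 147u + 490 = (u^4 − 4u^3 − 27u^2 + 70u + 200) + (u^3 − 32u^2 + 77u + 290)
  u^4 − 4u^3 − 27u^2 + 70u + 200 = (u + 28)(u^3 − 32u^2 + 77u + 290) + (792u^2 − 2376u − 7920)
  u^3 − 32u^2 + 77u + 290 = ((1/792)u − 29/792)(792u^2 − 2376u − 7920) + (0)
Last nonzero remainder: 792u^2 − 2376u − 7920. Dividing through by 792 gives the monic gcd u^2 − 3u − 10.
Then lcm(f, g) = f·g / gcd(f, g); expanding and making the result monic gives the answer.

u^6 − 4u^5 − 76u^4 + 266u^3 + 1523u^2 − 3430u − 9800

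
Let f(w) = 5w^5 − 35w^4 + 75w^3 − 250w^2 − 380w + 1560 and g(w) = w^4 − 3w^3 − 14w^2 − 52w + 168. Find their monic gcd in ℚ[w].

Euclidean algorithm in ℚ[w]:
  5w^5 − 35w^4 + 75w^3 − 250w^2 − 380w + 1560 = (5w − 20)(w^4 − 3w^3 − 14w^2 − 52w + 168) + (85w^3 − 270w^2 − 2260w + 4920)
  w^4 − 3w^3 − 14w^2 − 52w + 168 = ((1/85)w + 3/1445)(85w^3 − 270w^2 − 2260w + 4920) + ((3800/289)w^2 − (30400/289)w + 45600/289)
  85w^3 − 270w^2 − 2260w + 4920 = ((4913/760)w + 11849/380)((3800/289)w^2 − (30400/289)w + 45600/289) + (0)
Last nonzero remainder: (3800/289)w^2 − (30400/289)w + 45600/289. Dividing through by 3800/289 gives the monic gcd w^2 − 8w + 12.

w^2 − 8w + 12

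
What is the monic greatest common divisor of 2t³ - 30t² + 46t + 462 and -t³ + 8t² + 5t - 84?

t² - 4t - 21

Apply the Euclidean algorithm:
  2t³ - 30t² + 46t + 462 = (-2)(-t³ + 8t² + 5t - 84) + (-14t² + 56t + 294)
  -t³ + 8t² + 5t - 84 = ((1/14)t - 2/7)(-14t² + 56t + 294) + (0)
Last nonzero remainder: -14t² + 56t + 294. Dividing through by -14 gives the monic gcd t² - 4t - 21.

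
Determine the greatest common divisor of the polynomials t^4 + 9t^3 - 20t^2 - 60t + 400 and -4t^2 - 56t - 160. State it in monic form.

Repeated division with remainder:
  t^4 + 9t^3 - 20t^2 - 60t + 400 = (-(1/4)t^2 + (5/4)t - 5/2)(-4t^2 - 56t - 160) + (0)
Last nonzero remainder: -4t^2 - 56t - 160. Dividing through by -4 gives the monic gcd t^2 + 14t + 40.

t^2 + 14t + 40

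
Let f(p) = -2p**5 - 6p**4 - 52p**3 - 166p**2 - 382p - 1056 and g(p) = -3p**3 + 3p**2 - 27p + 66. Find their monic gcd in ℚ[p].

p**2 + p + 11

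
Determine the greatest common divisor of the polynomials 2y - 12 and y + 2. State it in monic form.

Euclidean algorithm in ℚ[y]:
  2y - 12 = (2)(y + 2) + (-16)
  y + 2 = (-(1/16)y - 1/8)(-16) + (0)
The last nonzero remainder is the constant -16, so the polynomials are coprime and gcd = 1.

1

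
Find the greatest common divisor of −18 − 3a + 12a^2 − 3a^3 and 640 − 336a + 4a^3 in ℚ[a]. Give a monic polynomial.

−2 + a

Apply the Euclidean algorithm:
  −3a^3 + 12a^2 − 3a − 18 = (−3/4)(4a^3 − 336a + 640) + (12a^2 − 255a + 462)
  4a^3 − 336a + 640 = ((1/3)a + 85/12)(12a^2 − 255a + 462) + ((5265/4)a − 5265/2)
  12a^2 − 255a + 462 = ((16/1755)a − 308/1755)((5265/4)a − 5265/2) + (0)
Last nonzero remainder: (5265/4)a − 5265/2. Dividing through by 5265/4 gives the monic gcd a − 2.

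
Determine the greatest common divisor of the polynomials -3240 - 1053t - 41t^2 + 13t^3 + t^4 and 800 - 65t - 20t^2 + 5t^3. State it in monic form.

5 + t

By polynomial division,
  t^4 + 13t^3 - 41t^2 - 1053t - 3240 = ((1/5)t + 17/5)(5t^3 - 20t^2 - 65t + 800) + (40t^2 - 992t - 5960)
  5t^3 - 20t^2 - 65t + 800 = ((1/8)t + 13/5)(40t^2 - 992t - 5960) + ((16296/5)t + 16296)
  40t^2 - 992t - 5960 = ((25/2037)t - 745/2037)((16296/5)t + 16296) + (0)
Last nonzero remainder: (16296/5)t + 16296. Dividing through by 16296/5 gives the monic gcd t + 5.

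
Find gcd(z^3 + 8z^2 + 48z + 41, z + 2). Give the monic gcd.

By polynomial division,
  z^3 + 8z^2 + 48z + 41 = (z^2 + 6z + 36)(z + 2) + (-31)
  z + 2 = (-(1/31)z - 2/31)(-31) + (0)
The last nonzero remainder is the constant -31, so the polynomials are coprime and gcd = 1.

1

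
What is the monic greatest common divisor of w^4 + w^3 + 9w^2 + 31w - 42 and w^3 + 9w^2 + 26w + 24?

Apply the Euclidean algorithm:
  w^4 + w^3 + 9w^2 + 31w - 42 = (w - 8)(w^3 + 9w^2 + 26w + 24) + (55w^2 + 215w + 150)
  w^3 + 9w^2 + 26w + 24 = ((1/55)w + 56/605)(55w^2 + 215w + 150) + ((408/121)w + 1224/121)
  55w^2 + 215w + 150 = ((6655/408)w + 3025/204)((408/121)w + 1224/121) + (0)
Last nonzero remainder: (408/121)w + 1224/121. Dividing through by 408/121 gives the monic gcd w + 3.

w + 3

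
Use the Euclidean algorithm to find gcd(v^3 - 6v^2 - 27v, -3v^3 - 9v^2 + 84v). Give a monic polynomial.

v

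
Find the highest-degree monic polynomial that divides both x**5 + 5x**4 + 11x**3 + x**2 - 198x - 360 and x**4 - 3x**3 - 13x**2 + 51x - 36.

Euclidean algorithm in ℚ[x]:
  x**5 + 5x**4 + 11x**3 + x**2 - 198x - 360 = (x + 8)(x**4 - 3x**3 - 13x**2 + 51x - 36) + (48x**3 + 54x**2 - 570x - 72)
  x**4 - 3x**3 - 13x**2 + 51x - 36 = ((1/48)x - 11/128)(48x**3 + 54x**2 - 570x - 72) + ((225/64)x**2 + (225/64)x - 675/16)
  48x**3 + 54x**2 - 570x - 72 = ((1024/75)x + 128/75)((225/64)x**2 + (225/64)x - 675/16) + (0)
Last nonzero remainder: (225/64)x**2 + (225/64)x - 675/16. Dividing through by 225/64 gives the monic gcd x**2 + x - 12.

x**2 + x - 12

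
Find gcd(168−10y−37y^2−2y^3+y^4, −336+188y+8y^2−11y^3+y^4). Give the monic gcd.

56−22y−5y^2+y^3

Repeated division with remainder:
  y^4−2y^3−37y^2−10y+168 = (y^4−11y^3+8y^2+188y−336) + (9y^3−45y^2−198y+504)
  y^4−11y^3+8y^2+188y−336 = ((1/9)y−2/3)(9y^3−45y^2−198y+504) + (0)
Last nonzero remainder: 9y^3−45y^2−198y+504. Dividing through by 9 gives the monic gcd y^3−5y^2−22y+56.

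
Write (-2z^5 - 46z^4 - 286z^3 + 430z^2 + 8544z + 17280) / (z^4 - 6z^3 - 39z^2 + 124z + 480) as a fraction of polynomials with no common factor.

(-2z^3 - 50z^2 - 416z - 1152)/(z^2 - 4z - 32)

Apply the Euclidean algorithm:
  -2z^5 - 46z^4 - 286z^3 + 430z^2 + 8544z + 17280 = (-2z - 58)(z^4 - 6z^3 - 39z^2 + 124z + 480) + (-712z^3 - 1584z^2 + 16696z + 45120)
  z^4 - 6z^3 - 39z^2 + 124z + 480 = (-(1/712)z + 183/15842)(-712z^3 - 1584z^2 + 16696z + 45120) + ((21760/7921)z^2 - (43520/7921)z - 326400/7921)
  -712z^3 - 1584z^2 + 16696z + 45120 = (-(704969/2720)z - 372287/340)((21760/7921)z^2 - (43520/7921)z - 326400/7921) + (0)
Last nonzero remainder: (21760/7921)z^2 - (43520/7921)z - 326400/7921. Dividing through by 21760/7921 gives the monic gcd z^2 - 2z - 15.
Cancel z^2 - 2z - 15 from numerator and denominator to get the reduced form.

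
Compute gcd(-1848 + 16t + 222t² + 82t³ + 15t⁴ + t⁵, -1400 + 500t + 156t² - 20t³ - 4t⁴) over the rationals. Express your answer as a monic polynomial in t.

Euclidean algorithm in ℚ[t]:
  t⁵ + 15t⁴ + 82t³ + 222t² + 16t - 1848 = (-(1/4)t - 5/2)(-4t⁴ - 20t³ + 156t² + 500t - 1400) + (71t³ + 737t² + 916t - 5348)
  -4t⁴ - 20t³ + 156t² + 500t - 1400 = (-(4/71)t + 1528/5041)(71t³ + 737t² + 916t - 5348) + (-(79596/5041)t² - (397980/5041)t + 1114344/5041)
  71t³ + 737t² + 916t - 5348 = (-(357911/79596)t - 962831/39798)(-(79596/5041)t² - (397980/5041)t + 1114344/5041) + (0)
Last nonzero remainder: -(79596/5041)t² - (397980/5041)t + 1114344/5041. Dividing through by -79596/5041 gives the monic gcd t² + 5t - 14.

-14 + 5t + t²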